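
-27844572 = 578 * (-48174) 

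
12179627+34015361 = 46194988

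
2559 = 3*853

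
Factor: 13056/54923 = 2^8*3^1*11^(-1)*17^1*4993^(-1)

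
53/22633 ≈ 0.00234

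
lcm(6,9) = 18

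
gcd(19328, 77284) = 4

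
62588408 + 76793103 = 139381511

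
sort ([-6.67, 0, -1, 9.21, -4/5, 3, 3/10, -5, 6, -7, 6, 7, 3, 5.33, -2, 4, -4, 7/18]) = [-7, -6.67, -5, -4, -2, -1, -4/5, 0, 3/10, 7/18, 3, 3, 4, 5.33, 6, 6, 7, 9.21]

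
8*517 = 4136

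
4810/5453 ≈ 0.882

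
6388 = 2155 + 4233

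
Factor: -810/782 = -1 * 3^4 * 5^1 * 17^(-1) * 23^(-1) = -405/391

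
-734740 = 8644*(-85)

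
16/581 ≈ 0.0275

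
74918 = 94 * 797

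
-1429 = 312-1741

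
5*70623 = 353115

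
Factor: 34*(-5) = -1*2^1*5^1*17^1 = -170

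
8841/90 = 98 + 7/30 ≈ 98.23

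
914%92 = 86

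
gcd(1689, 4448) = 1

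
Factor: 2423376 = 2^4 * 3^2 * 16829^1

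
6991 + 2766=9757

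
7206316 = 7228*997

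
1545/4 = 386 + 1/4 = 386.25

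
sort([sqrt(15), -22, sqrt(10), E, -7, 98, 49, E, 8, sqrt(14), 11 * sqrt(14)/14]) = [-22, -7, E, E, 11 * sqrt(14)/14, sqrt(10), sqrt(14), sqrt(15), 8, 49, 98]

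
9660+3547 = 13207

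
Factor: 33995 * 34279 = 5^1 * 7^1 * 13^1 * 59^1 * 83^1 * 523^1 = 1165314605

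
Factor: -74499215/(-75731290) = 2^(-1)*7^1*1087^(-1)*6967^(-1)*2128549^1 = 14899843/15146258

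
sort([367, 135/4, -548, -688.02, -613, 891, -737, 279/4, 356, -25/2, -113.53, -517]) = [-737, -688.02, -613, -548, -517, -113.53, -25/2, 135/4, 279/4, 356, 367, 891]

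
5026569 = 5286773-260204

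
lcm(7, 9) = 63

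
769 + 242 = 1011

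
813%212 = 177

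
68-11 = 57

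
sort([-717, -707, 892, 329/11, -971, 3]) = [-971, -717, -707, 3, 329/11, 892]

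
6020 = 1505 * 4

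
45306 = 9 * 5034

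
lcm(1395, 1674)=8370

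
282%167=115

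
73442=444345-370903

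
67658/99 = 683 + 41/99 ≈ 683.41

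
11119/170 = 65 + 69/170 ≈ 65.41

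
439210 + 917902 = 1357112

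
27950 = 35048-7098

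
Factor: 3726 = 2^1*3^4*23^1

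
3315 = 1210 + 2105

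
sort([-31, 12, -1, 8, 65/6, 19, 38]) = [-31, -1, 8, 65/6, 12, 19, 38]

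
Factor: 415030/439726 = 5^1 * 11^2 * 641^(-1) = 605/641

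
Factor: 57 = 3^1*19^1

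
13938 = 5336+8602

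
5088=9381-4293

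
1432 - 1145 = 287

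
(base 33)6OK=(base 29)8L9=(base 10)7346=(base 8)16262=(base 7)30263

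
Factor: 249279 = 3^1 * 83093^1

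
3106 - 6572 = -3466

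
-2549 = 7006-9555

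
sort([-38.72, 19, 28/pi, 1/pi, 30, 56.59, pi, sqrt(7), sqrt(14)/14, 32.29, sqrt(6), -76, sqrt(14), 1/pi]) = [-76, -38.72, sqrt(14)/14, 1/pi, 1/pi, sqrt(6), sqrt(7), pi, sqrt(14), 28/pi, 19, 30, 32.29, 56.59]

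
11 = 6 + 5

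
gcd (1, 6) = 1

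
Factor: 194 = 2^1 * 97^1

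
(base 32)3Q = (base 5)442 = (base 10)122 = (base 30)42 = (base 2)1111010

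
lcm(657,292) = 2628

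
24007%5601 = 1603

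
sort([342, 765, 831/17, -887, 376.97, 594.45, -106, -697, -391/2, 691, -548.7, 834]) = [-887, -697, -548.7, -391/2, -106, 831/17, 342, 376.97, 594.45, 691, 765, 834]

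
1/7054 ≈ 0.000142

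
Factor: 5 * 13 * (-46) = -1 * 2^1 * 5^1 * 13^1 * 23^1 = -2990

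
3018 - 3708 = -690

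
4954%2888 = 2066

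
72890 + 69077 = 141967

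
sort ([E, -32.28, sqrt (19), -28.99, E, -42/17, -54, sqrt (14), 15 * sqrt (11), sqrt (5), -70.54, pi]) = [-70.54, -54, -32.28, -28.99, -42/17, sqrt (5), E, E, pi, sqrt (14), sqrt (19), 15 * sqrt (11)]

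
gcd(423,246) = 3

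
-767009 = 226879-993888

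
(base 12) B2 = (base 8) 206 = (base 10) 134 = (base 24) 5E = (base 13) A4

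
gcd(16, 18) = 2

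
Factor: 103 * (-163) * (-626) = 2^1 * 103^1 * 163^1 * 313^1 = 10509914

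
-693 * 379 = -262647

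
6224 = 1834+4390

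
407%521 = 407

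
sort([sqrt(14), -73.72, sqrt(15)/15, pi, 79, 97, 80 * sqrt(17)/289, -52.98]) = [-73.72, -52.98, sqrt(15)/15, 80 * sqrt(17)/289, pi, sqrt(14), 79, 97]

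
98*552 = 54096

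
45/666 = 5/74 ≈ 0.0676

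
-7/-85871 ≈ 0.0000815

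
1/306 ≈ 0.00327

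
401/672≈0.597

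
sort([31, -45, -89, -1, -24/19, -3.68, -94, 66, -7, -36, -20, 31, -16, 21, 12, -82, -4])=[-94, -89, -82, -45, -36, -20, -16, -7, -4, -3.68, -24/19, -1, 12, 21, 31, 31, 66]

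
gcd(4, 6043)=1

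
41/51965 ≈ 0.000789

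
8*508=4064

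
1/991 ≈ 0.00101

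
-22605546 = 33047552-55653098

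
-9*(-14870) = 133830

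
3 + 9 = 12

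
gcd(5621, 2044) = 511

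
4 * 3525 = 14100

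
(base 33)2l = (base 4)1113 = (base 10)87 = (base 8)127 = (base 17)52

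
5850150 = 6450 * 907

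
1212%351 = 159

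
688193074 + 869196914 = 1557389988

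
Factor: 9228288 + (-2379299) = 7^1*978427^1 = 6848989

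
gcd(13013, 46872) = 7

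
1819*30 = 54570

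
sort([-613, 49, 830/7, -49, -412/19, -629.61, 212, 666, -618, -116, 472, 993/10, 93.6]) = [-629.61, -618, -613, -116, -49, -412/19, 49, 93.6, 993/10, 830/7, 212, 472, 666]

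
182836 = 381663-198827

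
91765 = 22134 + 69631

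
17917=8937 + 8980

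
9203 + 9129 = 18332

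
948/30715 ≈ 0.0309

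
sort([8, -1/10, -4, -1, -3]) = [-4, -3, -1, -1/10, 8]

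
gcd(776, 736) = 8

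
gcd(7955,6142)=37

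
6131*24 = 147144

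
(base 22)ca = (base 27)a4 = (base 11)22a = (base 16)112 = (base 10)274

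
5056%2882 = 2174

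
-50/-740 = 5/74 ≈ 0.0676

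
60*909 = 54540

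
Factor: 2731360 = 2^5*5^1*43^1*397^1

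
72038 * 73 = 5258774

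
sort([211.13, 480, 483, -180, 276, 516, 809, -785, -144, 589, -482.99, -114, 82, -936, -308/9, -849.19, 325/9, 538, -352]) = [-936, -849.19, -785, -482.99, -352, -180, -144, -114, -308/9, 325/9, 82, 211.13, 276, 480, 483, 516, 538, 589, 809]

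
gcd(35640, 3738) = 6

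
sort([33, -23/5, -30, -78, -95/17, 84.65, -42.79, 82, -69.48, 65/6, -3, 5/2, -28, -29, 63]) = [-78, -69.48, -42.79, -30, -29, -28, -95/17, -23/5, -3, 5/2, 65/6, 33, 63, 82, 84.65]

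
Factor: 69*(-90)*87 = -1*2^1*3^4*5^1*23^1*29^1 = -540270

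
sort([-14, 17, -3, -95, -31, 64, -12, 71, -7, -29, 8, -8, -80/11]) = [-95, -31, -29, -14, -12, -8, -80/11, -7, -3, 8, 17, 64, 71]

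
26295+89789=116084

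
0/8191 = 0 = 0.00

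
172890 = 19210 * 9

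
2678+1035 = 3713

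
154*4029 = 620466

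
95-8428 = -8333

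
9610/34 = 4805/17 ≈ 282.65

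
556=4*139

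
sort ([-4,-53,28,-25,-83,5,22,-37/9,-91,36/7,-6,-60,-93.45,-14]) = [-93.45,-91,-83,-60,-53,-25,-14,-6,-37/9,-4,5,36/7,22,28]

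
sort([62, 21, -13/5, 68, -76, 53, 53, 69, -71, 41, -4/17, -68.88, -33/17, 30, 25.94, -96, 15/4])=[-96, -76, -71, -68.88, -13/5, -33/17, -4/17, 15/4, 21, 25.94, 30, 41, 53, 53, 62, 68, 69]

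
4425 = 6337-1912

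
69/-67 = -1 - 2/67 ≈ -1.03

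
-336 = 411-747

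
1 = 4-3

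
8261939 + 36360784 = 44622723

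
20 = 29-9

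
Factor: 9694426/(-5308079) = -1*2^1*193^(-1)*3929^(-1)*692459^1 = -1384918/758297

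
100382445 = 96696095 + 3686350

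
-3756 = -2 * 1878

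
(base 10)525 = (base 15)250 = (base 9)643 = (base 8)1015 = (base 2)1000001101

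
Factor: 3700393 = 3700393^1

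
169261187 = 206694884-37433697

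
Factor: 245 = 5^1 * 7^2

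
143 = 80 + 63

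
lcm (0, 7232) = 0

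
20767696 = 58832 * 353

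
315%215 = 100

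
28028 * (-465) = -13033020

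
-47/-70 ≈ 0.671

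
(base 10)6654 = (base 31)6sk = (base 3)100010110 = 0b1100111111110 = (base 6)50450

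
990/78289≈0.0126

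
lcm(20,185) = 740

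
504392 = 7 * 72056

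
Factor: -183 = -1*3^1*61^1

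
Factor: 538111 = 7^1*76873^1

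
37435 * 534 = 19990290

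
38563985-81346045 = -42782060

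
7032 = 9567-2535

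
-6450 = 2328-8778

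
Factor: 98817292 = 2^2*7^1*23^1*153443^1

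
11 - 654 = -643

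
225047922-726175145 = -501127223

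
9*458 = 4122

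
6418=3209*2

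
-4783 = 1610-6393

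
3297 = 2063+1234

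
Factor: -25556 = -1*2^2*6389^1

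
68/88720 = 17/22180 ≈ 0.000766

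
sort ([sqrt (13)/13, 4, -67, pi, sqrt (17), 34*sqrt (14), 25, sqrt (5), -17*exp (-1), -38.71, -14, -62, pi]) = [-67, -62, -38.71, -14, -17*exp (-1), sqrt (13)/13, sqrt (5), pi, pi, 4, sqrt (17), 25, 34*sqrt (14)]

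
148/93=1 + 55/93 ≈ 1.59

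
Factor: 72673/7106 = 2^(-1)*11^(-1)*17^(-1)*19^(-1)*72673^1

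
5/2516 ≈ 0.00199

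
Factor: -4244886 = -1*2^1*3^4*26203^1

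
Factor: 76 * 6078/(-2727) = -1 * 2^3 * 3^(-2) * 19^1 * 101^(-1) * 1013^1 = -153976/909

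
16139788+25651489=41791277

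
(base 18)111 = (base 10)343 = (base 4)11113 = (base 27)cj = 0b101010111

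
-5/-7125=1/1425 ≈ 0.000702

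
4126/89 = 46 + 32/89 ≈ 46.36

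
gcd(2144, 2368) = 32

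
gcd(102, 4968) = 6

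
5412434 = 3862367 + 1550067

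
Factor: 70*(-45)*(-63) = 2^1*3^4*5^2*7^2 = 198450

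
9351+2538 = 11889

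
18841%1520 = 601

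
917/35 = 26+1/5 = 26.20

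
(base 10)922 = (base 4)32122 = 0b1110011010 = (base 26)19c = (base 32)sq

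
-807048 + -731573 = -1538621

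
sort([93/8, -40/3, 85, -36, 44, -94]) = [-94, -36, -40/3, 93/8, 44, 85]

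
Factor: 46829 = 46829^1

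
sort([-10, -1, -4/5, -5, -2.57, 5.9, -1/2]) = [-10, -5, -2.57, -1, -4/5, -1/2, 5.9]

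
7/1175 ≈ 0.00596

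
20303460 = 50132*405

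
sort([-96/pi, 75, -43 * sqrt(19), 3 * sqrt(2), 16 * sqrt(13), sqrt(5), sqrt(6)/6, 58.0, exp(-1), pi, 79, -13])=[-43 * sqrt(19), -96/pi, -13, exp(-1), sqrt(6)/6, sqrt(5), pi, 3 * sqrt(2), 16 * sqrt(13), 58.0, 75, 79]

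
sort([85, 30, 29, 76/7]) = [76/7, 29, 30, 85]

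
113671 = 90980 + 22691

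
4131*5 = 20655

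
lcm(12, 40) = 120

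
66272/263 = 251+259/263 ≈ 251.98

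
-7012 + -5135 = -12147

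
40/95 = 8/19 ≈ 0.421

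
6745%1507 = 717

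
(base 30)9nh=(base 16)2267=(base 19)157a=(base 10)8807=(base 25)e27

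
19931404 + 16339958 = 36271362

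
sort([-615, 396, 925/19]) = [-615, 925/19, 396]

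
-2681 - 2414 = -5095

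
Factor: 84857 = 84857^1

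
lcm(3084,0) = 0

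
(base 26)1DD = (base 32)103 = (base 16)403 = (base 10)1027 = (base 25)1G2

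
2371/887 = 2 + 597/887 ≈ 2.67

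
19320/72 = 805/3 ≈ 268.33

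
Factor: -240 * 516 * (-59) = 2^6 * 3^2 * 5^1 * 43^1 * 59^1 = 7306560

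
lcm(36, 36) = 36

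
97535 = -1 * (-97535)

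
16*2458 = 39328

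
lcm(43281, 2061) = 43281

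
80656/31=2601 + 25/31 ≈ 2601.81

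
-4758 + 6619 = 1861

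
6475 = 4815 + 1660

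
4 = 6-2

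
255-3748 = -3493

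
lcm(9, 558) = 558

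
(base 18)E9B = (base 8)11145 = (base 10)4709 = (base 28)605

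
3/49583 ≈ 0.0000605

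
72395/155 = 467 + 2/31 ≈ 467.06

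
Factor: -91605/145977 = -1*5^1*13^(-1)*19^(-1)*31^1 = -155/247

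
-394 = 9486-9880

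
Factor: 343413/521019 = 7^1 * 79^1 * 839^(-1) = 553/839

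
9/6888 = 3/2296 ≈ 0.00131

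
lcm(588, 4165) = 49980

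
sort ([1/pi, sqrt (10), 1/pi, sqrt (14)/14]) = [sqrt (14)/14, 1/pi, 1/pi, sqrt (10)]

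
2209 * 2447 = 5405423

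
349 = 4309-3960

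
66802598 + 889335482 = 956138080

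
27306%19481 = 7825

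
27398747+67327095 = 94725842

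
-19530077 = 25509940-45040017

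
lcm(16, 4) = 16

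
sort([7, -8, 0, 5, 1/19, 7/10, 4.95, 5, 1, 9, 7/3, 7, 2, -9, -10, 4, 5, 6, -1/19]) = [-10, -9, -8, -1/19, 0, 1/19, 7/10, 1, 2, 7/3, 4, 4.95, 5, 5, 5, 6, 7, 7, 9]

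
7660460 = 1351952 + 6308508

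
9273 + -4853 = 4420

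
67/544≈0.123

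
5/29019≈0.000172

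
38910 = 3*12970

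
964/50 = 482/25 = 19.28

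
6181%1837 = 670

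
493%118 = 21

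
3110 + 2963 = 6073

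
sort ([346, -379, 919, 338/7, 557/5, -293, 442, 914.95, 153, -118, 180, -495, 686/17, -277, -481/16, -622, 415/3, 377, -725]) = [-725, -622, -495, -379, -293, -277, -118, -481/16, 686/17, 338/7, 557/5, 415/3, 153, 180, 346, 377, 442, 914.95, 919]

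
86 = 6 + 80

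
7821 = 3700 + 4121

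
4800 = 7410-2610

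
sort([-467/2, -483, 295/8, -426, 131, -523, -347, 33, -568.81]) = [-568.81, -523, -483, -426, -347, -467/2, 33, 295/8, 131]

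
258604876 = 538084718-279479842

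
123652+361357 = 485009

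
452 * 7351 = 3322652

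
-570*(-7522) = 4287540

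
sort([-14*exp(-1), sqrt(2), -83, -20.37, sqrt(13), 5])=[-83, -20.37, -14*exp(-1), sqrt(2), sqrt(13), 5]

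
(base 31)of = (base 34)mb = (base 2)1011110111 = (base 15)359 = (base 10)759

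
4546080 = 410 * 11088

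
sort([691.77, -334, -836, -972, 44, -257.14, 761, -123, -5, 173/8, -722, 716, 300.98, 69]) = [-972, -836, -722, -334, -257.14, -123, -5, 173/8, 44, 69, 300.98, 691.77, 716, 761]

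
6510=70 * 93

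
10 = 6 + 4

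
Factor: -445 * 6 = -1 * 2^1 * 3^1 * 5^1 * 89^1 = -2670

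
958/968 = 479/484 ≈ 0.990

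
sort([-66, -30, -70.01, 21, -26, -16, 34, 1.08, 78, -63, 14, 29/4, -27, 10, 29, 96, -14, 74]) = [-70.01, -66, -63, -30, -27, -26, -16, -14, 1.08, 29/4, 10, 14, 21, 29, 34, 74, 78, 96]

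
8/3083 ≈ 0.00259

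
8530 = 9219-689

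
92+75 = 167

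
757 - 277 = 480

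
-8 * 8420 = -67360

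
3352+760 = 4112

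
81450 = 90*905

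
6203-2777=3426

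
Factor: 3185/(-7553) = -1 * 5^1 * 7^1 * 83^(-1) = -35/83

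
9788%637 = 233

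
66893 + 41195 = 108088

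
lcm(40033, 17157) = 120099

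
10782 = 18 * 599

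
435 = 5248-4813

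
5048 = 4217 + 831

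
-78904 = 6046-84950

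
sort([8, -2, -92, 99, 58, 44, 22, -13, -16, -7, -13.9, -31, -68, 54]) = [-92, -68, -31, -16, -13.9, -13, -7, -2, 8, 22, 44, 54, 58, 99]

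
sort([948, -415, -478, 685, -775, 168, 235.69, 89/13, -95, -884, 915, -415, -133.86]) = [-884, -775, -478, -415, -415, -133.86, -95, 89/13, 168, 235.69, 685, 915, 948]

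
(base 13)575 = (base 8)1655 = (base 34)rn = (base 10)941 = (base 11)786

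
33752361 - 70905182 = -37152821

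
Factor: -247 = -1*13^1*19^1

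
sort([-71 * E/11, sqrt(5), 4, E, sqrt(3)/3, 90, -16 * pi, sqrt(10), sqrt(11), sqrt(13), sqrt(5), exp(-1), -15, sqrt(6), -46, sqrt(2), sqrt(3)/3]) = [-16 * pi, -46, -71 * E/11, -15, exp(-1), sqrt(3)/3, sqrt(3)/3, sqrt(2), sqrt(5), sqrt(5), sqrt(6), E, sqrt(10), sqrt(11), sqrt(13), 4, 90]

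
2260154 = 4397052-2136898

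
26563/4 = 6640 + 3/4 = 6640.75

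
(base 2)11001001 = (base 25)81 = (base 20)a1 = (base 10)201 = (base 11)173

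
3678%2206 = 1472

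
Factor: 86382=2^1*3^2*4799^1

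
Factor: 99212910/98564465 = 2^1 * 3^1 * 37^1 * 2437^(-1) * 8089^(-1) * 89381^1 = 19842582/19712893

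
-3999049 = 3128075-7127124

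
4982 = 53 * 94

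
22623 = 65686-43063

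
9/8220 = 3/2740 ≈ 0.00109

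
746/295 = 2 + 156/295 ≈ 2.53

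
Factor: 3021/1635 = 5^(-1)*19^1*53^1*109^(-1) = 1007/545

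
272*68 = 18496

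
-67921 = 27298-95219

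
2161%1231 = 930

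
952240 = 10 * 95224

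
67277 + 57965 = 125242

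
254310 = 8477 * 30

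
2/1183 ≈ 0.00169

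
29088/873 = 33+31/97 ≈ 33.32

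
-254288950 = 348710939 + -602999889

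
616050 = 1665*370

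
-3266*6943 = -22675838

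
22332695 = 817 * 27335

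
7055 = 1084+5971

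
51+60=111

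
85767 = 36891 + 48876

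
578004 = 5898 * 98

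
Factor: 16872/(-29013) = -1 * 2^3 * 37^1 * 509^(-1) = -296/509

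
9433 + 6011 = 15444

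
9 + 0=9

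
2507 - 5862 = -3355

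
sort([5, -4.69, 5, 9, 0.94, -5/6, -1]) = [-4.69, -1, -5/6, 0.94, 5, 5, 9]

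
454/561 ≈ 0.809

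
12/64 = 3/16 ≈ 0.188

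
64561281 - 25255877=39305404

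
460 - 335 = 125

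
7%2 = 1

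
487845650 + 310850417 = 798696067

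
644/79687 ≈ 0.00808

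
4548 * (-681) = -3097188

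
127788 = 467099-339311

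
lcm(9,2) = 18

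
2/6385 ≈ 0.000313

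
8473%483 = 262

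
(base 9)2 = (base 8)2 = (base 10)2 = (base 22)2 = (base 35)2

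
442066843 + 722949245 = 1165016088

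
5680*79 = 448720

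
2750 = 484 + 2266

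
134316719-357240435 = -222923716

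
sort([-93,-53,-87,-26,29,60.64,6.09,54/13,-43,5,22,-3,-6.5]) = [-93,-87,-53,-43,-26,-6.5,-3,54/13,5,6.09,22,29,60.64]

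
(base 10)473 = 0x1d9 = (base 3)122112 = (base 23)kd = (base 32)ep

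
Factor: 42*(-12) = -1*2^3*3^2*7^1 = -504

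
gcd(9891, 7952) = 7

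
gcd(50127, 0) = 50127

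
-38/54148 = -19/27074 ≈ -0.000702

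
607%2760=607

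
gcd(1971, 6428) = 1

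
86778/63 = 1377 + 3/7 ≈ 1377.43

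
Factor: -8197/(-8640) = 2^(-6)*3^(-3)*5^(-1)*7^1*1171^1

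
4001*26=104026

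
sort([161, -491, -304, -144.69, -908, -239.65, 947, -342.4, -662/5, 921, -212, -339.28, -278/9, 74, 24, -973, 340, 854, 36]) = [-973, -908, -491, -342.4, -339.28, -304, -239.65, -212, -144.69, -662/5, -278/9, 24, 36, 74, 161, 340, 854, 921, 947]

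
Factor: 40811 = 37^1*1103^1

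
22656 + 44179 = 66835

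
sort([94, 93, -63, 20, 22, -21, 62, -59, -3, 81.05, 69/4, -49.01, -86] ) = [-86, -63, -59, -49.01, -21, -3, 69/4, 20, 22, 62, 81.05, 93, 94] 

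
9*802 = 7218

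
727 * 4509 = 3278043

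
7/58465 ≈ 0.000120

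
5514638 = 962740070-957225432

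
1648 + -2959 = -1311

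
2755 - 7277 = -4522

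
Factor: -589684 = -1 * 2^2 * 19^1 * 7759^1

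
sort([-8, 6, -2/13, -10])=[-10, -8, -2/13, 6]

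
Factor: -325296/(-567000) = 2^1 * 5^(-3) * 7^(-1) * 251^1 = 502/875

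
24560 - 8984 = 15576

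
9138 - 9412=-274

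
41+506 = 547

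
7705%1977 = 1774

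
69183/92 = 751 + 91/92≈751.99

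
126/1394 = 63/697≈0.0904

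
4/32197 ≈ 0.000124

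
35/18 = 1 + 17/18 ≈ 1.94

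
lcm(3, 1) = 3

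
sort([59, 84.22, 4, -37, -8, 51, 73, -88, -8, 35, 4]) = [-88, -37, -8, -8, 4, 4, 35, 51, 59, 73, 84.22]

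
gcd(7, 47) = 1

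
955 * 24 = 22920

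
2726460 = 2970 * 918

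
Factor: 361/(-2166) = -1*2^(-1)*3^(-1) = -1/6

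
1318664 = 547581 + 771083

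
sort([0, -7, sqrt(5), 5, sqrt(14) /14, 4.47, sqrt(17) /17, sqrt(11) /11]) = [-7, 0, sqrt(17) /17, sqrt(14) /14, sqrt(11) /11, sqrt(5), 4.47, 5]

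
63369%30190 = 2989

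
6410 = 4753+1657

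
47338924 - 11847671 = 35491253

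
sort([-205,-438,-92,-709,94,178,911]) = [-709,-438,-205,-92,94,178,911]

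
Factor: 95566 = 2^1 * 71^1 * 673^1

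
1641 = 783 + 858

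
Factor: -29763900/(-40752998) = 2^1*3^2*5^2*11^(-1)*13^(-2)*97^(-1)*113^(-1)*33071^1 = 14881950/20376499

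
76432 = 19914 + 56518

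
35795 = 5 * 7159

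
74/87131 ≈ 0.000849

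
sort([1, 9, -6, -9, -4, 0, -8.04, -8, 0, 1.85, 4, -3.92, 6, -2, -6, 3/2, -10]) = [-10, -9, -8.04, -8, -6, -6, -4, -3.92, -2, 0, 0, 1, 3/2, 1.85, 4, 6, 9]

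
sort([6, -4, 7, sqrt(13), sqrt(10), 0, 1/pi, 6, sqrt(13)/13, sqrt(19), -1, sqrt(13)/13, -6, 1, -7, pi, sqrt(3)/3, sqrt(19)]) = [-7, -6, -4, -1, 0, sqrt(13)/13, sqrt(13)/13, 1/pi, sqrt(3)/3, 1, pi, sqrt(10), sqrt(13), sqrt(19), sqrt(19), 6, 6, 7]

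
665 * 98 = 65170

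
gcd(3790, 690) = 10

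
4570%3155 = 1415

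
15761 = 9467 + 6294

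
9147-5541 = 3606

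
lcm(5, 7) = 35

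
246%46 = 16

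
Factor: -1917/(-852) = 2^(-2) * 3^2 = 9/4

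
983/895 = 1 + 88/895 ≈ 1.10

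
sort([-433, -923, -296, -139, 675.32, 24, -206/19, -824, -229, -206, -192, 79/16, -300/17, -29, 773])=[-923, -824, -433, -296, -229, -206, -192, -139, -29, -300/17, -206/19, 79/16, 24, 675.32, 773]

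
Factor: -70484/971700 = -1*3^(-1)*5^(-2)*41^(-1)*67^1*79^(-1)*263^1 = -17621/242925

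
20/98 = 10/49≈0.204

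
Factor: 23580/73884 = 3^1 * 5^1 * 47^(-1) = 15/47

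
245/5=49=49.00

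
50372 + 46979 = 97351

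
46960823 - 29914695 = 17046128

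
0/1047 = 0 = 0.00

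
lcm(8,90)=360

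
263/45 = 5+38/45 ≈ 5.84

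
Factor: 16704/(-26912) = -1*2^1*3^2*29^(-1) = -18/29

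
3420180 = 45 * 76004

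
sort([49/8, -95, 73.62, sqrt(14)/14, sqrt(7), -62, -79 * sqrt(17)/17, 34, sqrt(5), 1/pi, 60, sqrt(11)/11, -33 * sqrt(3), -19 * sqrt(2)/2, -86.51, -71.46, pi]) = [-95, -86.51, -71.46, -62, -33 * sqrt(3), -79 * sqrt(17)/17, -19 * sqrt(2)/2, sqrt(14)/14, sqrt(11)/11, 1/pi, sqrt(5), sqrt(7), pi, 49/8, 34, 60, 73.62]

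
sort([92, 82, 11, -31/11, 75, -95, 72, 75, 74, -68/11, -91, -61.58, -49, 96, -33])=[-95, -91, -61.58, -49, -33, -68/11, -31/11, 11, 72, 74, 75, 75, 82, 92, 96]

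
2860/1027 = 2+62/79 ≈ 2.78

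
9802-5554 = 4248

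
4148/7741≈0.536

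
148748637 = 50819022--97929615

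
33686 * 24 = 808464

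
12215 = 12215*1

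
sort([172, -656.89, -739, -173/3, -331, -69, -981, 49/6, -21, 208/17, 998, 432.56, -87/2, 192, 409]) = [-981, -739, -656.89, -331, -69, -173/3, -87/2, -21, 49/6, 208/17, 172, 192, 409, 432.56, 998]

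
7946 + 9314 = 17260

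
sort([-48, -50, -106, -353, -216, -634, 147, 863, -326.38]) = [-634, -353, -326.38, -216, -106, -50, -48, 147, 863]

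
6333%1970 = 423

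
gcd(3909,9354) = 3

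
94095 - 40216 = 53879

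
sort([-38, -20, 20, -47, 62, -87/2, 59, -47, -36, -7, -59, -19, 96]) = [-59, -47, -47, -87/2, -38, -36, -20, -19, -7, 20, 59, 62, 96]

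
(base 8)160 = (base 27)44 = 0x70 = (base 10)112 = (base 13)88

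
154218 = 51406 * 3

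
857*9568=8199776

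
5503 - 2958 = 2545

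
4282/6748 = 2141/3374 ≈ 0.635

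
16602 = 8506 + 8096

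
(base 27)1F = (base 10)42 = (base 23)1J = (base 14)30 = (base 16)2A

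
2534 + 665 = 3199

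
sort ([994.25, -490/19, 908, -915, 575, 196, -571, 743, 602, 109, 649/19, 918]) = [-915, -571, -490/19, 649/19, 109, 196, 575, 602, 743, 908, 918, 994.25]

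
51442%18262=14918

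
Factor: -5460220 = -1 * 2^2 * 5^1 * 19^1 * 14369^1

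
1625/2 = 812 + 1/2 = 812.50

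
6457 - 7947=-1490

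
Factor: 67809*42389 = 3^1*7^1*19^1*23^1*97^1*3229^1 = 2874355701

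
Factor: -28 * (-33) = 2^2 * 3^1 * 7^1 * 11^1 = 924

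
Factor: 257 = 257^1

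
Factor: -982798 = -1 * 2^1 * 241^1 * 2039^1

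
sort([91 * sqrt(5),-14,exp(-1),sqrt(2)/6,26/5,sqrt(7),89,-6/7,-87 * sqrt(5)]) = [-87 * sqrt(5),-14,-6/7,sqrt(2)/6,exp(-1),sqrt(7),26/5,89,91 * sqrt(5)]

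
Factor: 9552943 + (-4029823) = 2^4*3^3*5^1*2557^1 = 5523120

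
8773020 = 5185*1692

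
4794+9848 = 14642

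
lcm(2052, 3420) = 10260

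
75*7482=561150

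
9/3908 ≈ 0.00230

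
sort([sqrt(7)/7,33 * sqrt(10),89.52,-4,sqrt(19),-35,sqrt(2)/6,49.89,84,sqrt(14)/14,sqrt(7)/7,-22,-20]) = [-35,-22,-20,-4,sqrt(2)/6,sqrt(14)/14,sqrt(7)/7,sqrt(7)/7,sqrt(19),49.89,84,89.52,33 * sqrt(10)]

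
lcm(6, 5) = 30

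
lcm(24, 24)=24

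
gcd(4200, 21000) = 4200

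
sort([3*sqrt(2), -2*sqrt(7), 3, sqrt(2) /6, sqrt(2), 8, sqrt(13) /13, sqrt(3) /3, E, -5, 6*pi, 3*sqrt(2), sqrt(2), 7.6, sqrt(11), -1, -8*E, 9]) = [-8*E, -2*sqrt(7), -5, -1, sqrt(2) /6, sqrt(13) /13, sqrt(3) /3, sqrt(2), sqrt(2), E, 3, sqrt(11), 3*sqrt(2), 3*sqrt(2), 7.6, 8, 9, 6*pi]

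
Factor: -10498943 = -1*7^1*13^1*113^1*1021^1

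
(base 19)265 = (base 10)841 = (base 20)221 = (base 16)349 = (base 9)1134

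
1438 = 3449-2011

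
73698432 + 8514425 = 82212857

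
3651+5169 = 8820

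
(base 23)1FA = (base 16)374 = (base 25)1A9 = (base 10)884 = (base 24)1CK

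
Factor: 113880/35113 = 2^3*3^1*5^1*37^(-1) = 120/37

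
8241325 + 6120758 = 14362083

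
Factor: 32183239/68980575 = 3^(-1)*5^(-2)*11^1*31^1*151^(-1)*6091^(-1)*94379^1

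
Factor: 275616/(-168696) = -1*2^2*29^1*71^(-1) = -116/71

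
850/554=425/277 ≈ 1.53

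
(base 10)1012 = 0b1111110100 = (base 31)11k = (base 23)1l0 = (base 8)1764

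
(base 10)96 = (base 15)66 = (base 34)2s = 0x60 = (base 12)80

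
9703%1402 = 1291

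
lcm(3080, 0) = 0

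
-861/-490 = 1 + 53/70 ≈ 1.76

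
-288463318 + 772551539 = 484088221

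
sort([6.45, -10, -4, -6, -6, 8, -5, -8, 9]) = [-10, -8, -6, -6, -5, -4, 6.45, 8, 9]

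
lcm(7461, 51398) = 462582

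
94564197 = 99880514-5316317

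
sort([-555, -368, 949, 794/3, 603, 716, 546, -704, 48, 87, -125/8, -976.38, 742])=[-976.38, -704, -555, -368, -125/8, 48, 87, 794/3, 546, 603, 716, 742, 949]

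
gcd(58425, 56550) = 75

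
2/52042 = 1/26021 ≈ 0.0000384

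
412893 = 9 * 45877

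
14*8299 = 116186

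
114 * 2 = 228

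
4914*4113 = 20211282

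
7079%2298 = 185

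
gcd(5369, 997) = 1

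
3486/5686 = 1743/2843 ≈ 0.613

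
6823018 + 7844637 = 14667655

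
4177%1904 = 369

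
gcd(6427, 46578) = 1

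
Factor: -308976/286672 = -1*3^1*19^(-1)*23^(-1)*157^1 = -471/437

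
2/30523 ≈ 0.0000655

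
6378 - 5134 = 1244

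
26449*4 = 105796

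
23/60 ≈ 0.383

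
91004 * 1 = 91004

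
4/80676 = 1/20169 ≈ 0.0000496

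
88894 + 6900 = 95794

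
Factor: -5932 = -1*2^2*1483^1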